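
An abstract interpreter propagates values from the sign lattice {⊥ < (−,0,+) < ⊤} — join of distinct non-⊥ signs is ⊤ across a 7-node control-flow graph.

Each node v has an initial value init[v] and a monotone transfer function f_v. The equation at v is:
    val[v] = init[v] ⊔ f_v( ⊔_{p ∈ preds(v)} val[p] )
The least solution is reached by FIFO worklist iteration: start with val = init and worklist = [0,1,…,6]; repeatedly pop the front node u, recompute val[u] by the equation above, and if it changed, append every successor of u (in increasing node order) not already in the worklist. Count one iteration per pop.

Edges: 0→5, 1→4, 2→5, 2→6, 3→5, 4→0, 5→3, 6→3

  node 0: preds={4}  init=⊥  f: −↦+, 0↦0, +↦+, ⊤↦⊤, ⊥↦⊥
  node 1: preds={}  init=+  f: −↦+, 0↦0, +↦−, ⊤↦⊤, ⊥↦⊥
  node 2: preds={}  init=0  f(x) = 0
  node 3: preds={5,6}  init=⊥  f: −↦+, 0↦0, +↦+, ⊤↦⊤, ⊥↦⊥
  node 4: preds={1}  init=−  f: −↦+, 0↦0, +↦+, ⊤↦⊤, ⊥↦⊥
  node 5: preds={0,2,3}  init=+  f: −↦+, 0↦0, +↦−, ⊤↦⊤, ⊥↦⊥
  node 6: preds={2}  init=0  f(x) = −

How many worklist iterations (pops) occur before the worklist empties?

Trace (10 dequeues):
  [1] u=0 | in − | out + | prev ⊥ | push {}
  [2] u=1 | in ⊥ | out + | ==
  [3] u=2 | in ⊥ | out 0 | ==
  [4] u=3 | in ⊤ | out ⊤ | prev ⊥ | push {}
  [5] u=4 | in + | out ⊤ | prev − | push {0}
  [6] u=5 | in ⊤ | out ⊤ | prev + | push {3}
  [7] u=6 | in 0 | out ⊤ | prev 0 | push {}
  [8] u=0 | in ⊤ | out ⊤ | prev + | push {5}
  [9] u=3 | in ⊤ | out ⊤ | ==
  [10] u=5 | in ⊤ | out ⊤ | ==

Converged values:
  [0] ⊤
  [1] +
  [2] 0
  [3] ⊤
  [4] ⊤
  [5] ⊤
  [6] ⊤

10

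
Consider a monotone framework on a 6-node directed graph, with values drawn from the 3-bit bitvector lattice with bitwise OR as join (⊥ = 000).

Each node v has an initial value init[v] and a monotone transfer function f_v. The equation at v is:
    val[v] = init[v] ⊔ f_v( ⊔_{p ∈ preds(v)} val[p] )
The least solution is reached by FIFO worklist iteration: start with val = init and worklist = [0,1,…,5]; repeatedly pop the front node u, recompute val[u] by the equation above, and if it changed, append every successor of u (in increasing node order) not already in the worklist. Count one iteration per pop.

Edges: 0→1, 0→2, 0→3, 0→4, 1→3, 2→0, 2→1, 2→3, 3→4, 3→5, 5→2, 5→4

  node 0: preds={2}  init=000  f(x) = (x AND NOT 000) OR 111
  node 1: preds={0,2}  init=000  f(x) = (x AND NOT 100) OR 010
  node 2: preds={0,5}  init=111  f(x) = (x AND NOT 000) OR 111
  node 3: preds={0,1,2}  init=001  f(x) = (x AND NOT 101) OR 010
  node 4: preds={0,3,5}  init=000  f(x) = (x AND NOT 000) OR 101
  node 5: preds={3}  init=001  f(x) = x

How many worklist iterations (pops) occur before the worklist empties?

8

Worklist (8 pops):
  #1 pop 0: in=111 → 111 (was 000); enqueue []
  #2 pop 1: in=111 → 011 (was 000); enqueue []
  #3 pop 2: in=111 → 111 (no change)
  #4 pop 3: in=111 → 011 (was 001); enqueue []
  #5 pop 4: in=111 → 111 (was 000); enqueue []
  #6 pop 5: in=011 → 011 (was 001); enqueue [2,4]
  #7 pop 2: in=111 → 111 (no change)
  #8 pop 4: in=111 → 111 (no change)

Fixpoint:
  val[0] = 111
  val[1] = 011
  val[2] = 111
  val[3] = 011
  val[4] = 111
  val[5] = 011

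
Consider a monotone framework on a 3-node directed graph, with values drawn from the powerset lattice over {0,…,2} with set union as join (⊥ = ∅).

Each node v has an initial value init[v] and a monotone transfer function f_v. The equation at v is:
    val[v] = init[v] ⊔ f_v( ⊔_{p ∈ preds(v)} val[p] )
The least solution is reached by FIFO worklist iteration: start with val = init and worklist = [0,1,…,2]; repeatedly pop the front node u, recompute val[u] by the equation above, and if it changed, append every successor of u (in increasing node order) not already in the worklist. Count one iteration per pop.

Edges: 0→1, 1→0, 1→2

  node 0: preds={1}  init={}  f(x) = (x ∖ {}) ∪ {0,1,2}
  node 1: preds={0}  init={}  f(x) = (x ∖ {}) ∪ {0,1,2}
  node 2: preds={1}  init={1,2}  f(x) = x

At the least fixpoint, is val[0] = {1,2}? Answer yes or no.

no

Trace (4 dequeues):
  [1] u=0 | in {} | out {0,1,2} | prev {} | push {}
  [2] u=1 | in {0,1,2} | out {0,1,2} | prev {} | push {0}
  [3] u=2 | in {0,1,2} | out {0,1,2} | prev {1,2} | push {}
  [4] u=0 | in {0,1,2} | out {0,1,2} | ==

Converged values:
  [0] {0,1,2}
  [1] {0,1,2}
  [2] {0,1,2}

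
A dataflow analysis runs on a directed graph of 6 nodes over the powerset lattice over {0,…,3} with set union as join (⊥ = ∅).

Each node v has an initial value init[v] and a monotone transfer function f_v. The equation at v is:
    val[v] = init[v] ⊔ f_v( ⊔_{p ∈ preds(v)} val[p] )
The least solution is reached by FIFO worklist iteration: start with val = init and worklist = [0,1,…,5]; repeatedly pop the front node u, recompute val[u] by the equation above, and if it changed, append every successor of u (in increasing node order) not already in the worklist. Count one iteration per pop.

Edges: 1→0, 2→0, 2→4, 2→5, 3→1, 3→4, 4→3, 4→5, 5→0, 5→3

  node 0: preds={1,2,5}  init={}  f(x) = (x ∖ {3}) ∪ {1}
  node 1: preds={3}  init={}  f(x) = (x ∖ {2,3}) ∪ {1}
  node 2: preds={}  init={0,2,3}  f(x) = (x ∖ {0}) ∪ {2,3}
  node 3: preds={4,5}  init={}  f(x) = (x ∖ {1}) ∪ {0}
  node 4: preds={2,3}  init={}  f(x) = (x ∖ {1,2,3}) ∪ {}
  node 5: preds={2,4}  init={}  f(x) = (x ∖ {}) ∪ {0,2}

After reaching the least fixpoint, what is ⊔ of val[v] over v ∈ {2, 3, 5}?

{0,2,3}

Iteration log — 12 steps:
  step 1. node 0  ⊔preds={0,2,3}  new={0,1,2}  old={}  +wl: 
  step 2. node 1  ⊔preds={}  new={1}  old={}  +wl: 0
  step 3. node 2  ⊔preds={}  new={0,2,3}  stable
  step 4. node 3  ⊔preds={}  new={0}  old={}  +wl: 1
  step 5. node 4  ⊔preds={0,2,3}  new={0}  old={}  +wl: 3
  step 6. node 5  ⊔preds={0,2,3}  new={0,2,3}  old={}  +wl: 
  step 7. node 0  ⊔preds={0,1,2,3}  new={0,1,2}  stable
  step 8. node 1  ⊔preds={0}  new={0,1}  old={1}  +wl: 0
  step 9. node 3  ⊔preds={0,2,3}  new={0,2,3}  old={0}  +wl: 1,4
  step 10. node 0  ⊔preds={0,1,2,3}  new={0,1,2}  stable
  step 11. node 1  ⊔preds={0,2,3}  new={0,1}  stable
  step 12. node 4  ⊔preds={0,2,3}  new={0}  stable

Least fixpoint reached:
  node 0: {0,1,2}
  node 1: {0,1}
  node 2: {0,2,3}
  node 3: {0,2,3}
  node 4: {0}
  node 5: {0,2,3}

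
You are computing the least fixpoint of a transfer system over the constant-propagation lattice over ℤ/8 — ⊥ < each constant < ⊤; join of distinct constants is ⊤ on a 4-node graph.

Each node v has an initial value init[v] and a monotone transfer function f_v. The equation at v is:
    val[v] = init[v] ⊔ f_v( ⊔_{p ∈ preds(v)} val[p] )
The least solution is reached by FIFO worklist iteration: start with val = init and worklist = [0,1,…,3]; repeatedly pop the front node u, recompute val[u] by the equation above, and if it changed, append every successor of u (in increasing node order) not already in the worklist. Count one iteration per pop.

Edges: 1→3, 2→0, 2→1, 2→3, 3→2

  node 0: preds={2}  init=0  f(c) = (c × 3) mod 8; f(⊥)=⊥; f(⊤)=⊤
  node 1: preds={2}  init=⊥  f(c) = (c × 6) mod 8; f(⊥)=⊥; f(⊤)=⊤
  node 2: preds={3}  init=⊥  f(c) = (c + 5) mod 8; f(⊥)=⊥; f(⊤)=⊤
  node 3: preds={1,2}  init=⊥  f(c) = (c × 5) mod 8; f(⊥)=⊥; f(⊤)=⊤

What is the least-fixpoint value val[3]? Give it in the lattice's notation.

⊥

Iteration log — 4 steps:
  step 1. node 0  ⊔preds=⊥  new=0  stable
  step 2. node 1  ⊔preds=⊥  new=⊥  stable
  step 3. node 2  ⊔preds=⊥  new=⊥  stable
  step 4. node 3  ⊔preds=⊥  new=⊥  stable

Least fixpoint reached:
  node 0: 0
  node 1: ⊥
  node 2: ⊥
  node 3: ⊥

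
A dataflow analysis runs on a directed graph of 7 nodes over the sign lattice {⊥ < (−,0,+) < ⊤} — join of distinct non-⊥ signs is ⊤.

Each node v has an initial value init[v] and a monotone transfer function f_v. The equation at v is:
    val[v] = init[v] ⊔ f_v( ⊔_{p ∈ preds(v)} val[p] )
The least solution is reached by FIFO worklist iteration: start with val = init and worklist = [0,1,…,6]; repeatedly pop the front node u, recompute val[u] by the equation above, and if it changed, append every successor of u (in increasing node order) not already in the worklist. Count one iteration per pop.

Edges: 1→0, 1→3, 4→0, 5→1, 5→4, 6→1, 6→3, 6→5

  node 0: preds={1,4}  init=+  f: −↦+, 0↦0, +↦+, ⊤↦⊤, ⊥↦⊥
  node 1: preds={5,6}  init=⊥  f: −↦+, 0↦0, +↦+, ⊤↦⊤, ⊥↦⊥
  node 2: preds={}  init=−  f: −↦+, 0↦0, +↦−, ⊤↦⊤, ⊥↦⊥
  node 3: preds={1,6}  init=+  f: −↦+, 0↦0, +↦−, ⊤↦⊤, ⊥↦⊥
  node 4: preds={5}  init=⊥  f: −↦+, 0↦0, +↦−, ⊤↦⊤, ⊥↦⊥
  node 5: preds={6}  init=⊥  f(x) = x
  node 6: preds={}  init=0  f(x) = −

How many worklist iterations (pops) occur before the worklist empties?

Worklist (16 pops):
  #1 pop 0: in=⊥ → + (no change)
  #2 pop 1: in=0 → 0 (was ⊥); enqueue [0]
  #3 pop 2: in=⊥ → − (no change)
  #4 pop 3: in=0 → ⊤ (was +); enqueue []
  #5 pop 4: in=⊥ → ⊥ (no change)
  #6 pop 5: in=0 → 0 (was ⊥); enqueue [1,4]
  #7 pop 6: in=⊥ → ⊤ (was 0); enqueue [3,5]
  #8 pop 0: in=0 → ⊤ (was +); enqueue []
  #9 pop 1: in=⊤ → ⊤ (was 0); enqueue [0]
  #10 pop 4: in=0 → 0 (was ⊥); enqueue []
  #11 pop 3: in=⊤ → ⊤ (no change)
  #12 pop 5: in=⊤ → ⊤ (was 0); enqueue [1,4]
  #13 pop 0: in=⊤ → ⊤ (no change)
  #14 pop 1: in=⊤ → ⊤ (no change)
  #15 pop 4: in=⊤ → ⊤ (was 0); enqueue [0]
  #16 pop 0: in=⊤ → ⊤ (no change)

Fixpoint:
  val[0] = ⊤
  val[1] = ⊤
  val[2] = −
  val[3] = ⊤
  val[4] = ⊤
  val[5] = ⊤
  val[6] = ⊤

16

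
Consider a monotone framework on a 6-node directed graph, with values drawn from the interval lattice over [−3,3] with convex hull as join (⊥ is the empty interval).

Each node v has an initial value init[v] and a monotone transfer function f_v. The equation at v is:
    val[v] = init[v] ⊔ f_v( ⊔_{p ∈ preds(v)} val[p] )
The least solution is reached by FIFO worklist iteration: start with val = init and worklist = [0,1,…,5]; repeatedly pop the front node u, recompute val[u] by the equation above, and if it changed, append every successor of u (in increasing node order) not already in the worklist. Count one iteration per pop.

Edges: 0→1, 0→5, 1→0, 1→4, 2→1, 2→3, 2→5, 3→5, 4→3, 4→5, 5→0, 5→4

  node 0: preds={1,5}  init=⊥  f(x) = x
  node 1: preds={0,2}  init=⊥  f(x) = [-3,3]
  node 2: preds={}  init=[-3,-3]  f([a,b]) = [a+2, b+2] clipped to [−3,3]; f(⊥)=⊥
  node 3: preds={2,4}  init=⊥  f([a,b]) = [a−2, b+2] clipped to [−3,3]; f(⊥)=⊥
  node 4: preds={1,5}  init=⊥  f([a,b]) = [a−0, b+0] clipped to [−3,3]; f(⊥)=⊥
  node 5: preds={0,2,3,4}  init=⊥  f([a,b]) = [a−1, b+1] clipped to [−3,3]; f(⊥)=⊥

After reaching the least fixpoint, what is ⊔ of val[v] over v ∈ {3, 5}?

Trace (11 dequeues):
  [1] u=0 | in ⊥ | out ⊥ | ==
  [2] u=1 | in [-3,-3] | out [-3,3] | prev ⊥ | push {0}
  [3] u=2 | in ⊥ | out [-3,-3] | ==
  [4] u=3 | in [-3,-3] | out [-3,-1] | prev ⊥ | push {}
  [5] u=4 | in [-3,3] | out [-3,3] | prev ⊥ | push {3}
  [6] u=5 | in [-3,3] | out [-3,3] | prev ⊥ | push {4}
  [7] u=0 | in [-3,3] | out [-3,3] | prev ⊥ | push {1,5}
  [8] u=3 | in [-3,3] | out [-3,3] | prev [-3,-1] | push {}
  [9] u=4 | in [-3,3] | out [-3,3] | ==
  [10] u=1 | in [-3,3] | out [-3,3] | ==
  [11] u=5 | in [-3,3] | out [-3,3] | ==

Converged values:
  [0] [-3,3]
  [1] [-3,3]
  [2] [-3,-3]
  [3] [-3,3]
  [4] [-3,3]
  [5] [-3,3]

[-3,3]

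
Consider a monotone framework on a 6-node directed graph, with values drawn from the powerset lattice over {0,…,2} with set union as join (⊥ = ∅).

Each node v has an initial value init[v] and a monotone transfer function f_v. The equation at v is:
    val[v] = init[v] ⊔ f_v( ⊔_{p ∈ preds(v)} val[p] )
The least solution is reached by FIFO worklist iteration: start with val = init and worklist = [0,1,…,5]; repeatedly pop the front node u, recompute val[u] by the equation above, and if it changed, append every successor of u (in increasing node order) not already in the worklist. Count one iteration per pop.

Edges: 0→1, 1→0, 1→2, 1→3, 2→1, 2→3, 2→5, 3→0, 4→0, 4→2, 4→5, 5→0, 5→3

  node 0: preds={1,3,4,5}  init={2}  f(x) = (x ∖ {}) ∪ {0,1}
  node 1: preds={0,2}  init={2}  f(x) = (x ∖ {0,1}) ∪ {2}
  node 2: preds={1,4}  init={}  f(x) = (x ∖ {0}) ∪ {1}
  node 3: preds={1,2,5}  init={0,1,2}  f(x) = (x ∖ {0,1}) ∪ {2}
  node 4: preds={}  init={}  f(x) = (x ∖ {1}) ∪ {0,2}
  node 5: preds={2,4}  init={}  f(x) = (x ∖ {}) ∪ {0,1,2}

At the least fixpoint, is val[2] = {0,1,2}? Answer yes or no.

Iteration log — 10 steps:
  step 1. node 0  ⊔preds={0,1,2}  new={0,1,2}  old={2}  +wl: 
  step 2. node 1  ⊔preds={0,1,2}  new={2}  stable
  step 3. node 2  ⊔preds={2}  new={1,2}  old={}  +wl: 1
  step 4. node 3  ⊔preds={1,2}  new={0,1,2}  stable
  step 5. node 4  ⊔preds={}  new={0,2}  old={}  +wl: 0,2
  step 6. node 5  ⊔preds={0,1,2}  new={0,1,2}  old={}  +wl: 3
  step 7. node 1  ⊔preds={0,1,2}  new={2}  stable
  step 8. node 0  ⊔preds={0,1,2}  new={0,1,2}  stable
  step 9. node 2  ⊔preds={0,2}  new={1,2}  stable
  step 10. node 3  ⊔preds={0,1,2}  new={0,1,2}  stable

Least fixpoint reached:
  node 0: {0,1,2}
  node 1: {2}
  node 2: {1,2}
  node 3: {0,1,2}
  node 4: {0,2}
  node 5: {0,1,2}

no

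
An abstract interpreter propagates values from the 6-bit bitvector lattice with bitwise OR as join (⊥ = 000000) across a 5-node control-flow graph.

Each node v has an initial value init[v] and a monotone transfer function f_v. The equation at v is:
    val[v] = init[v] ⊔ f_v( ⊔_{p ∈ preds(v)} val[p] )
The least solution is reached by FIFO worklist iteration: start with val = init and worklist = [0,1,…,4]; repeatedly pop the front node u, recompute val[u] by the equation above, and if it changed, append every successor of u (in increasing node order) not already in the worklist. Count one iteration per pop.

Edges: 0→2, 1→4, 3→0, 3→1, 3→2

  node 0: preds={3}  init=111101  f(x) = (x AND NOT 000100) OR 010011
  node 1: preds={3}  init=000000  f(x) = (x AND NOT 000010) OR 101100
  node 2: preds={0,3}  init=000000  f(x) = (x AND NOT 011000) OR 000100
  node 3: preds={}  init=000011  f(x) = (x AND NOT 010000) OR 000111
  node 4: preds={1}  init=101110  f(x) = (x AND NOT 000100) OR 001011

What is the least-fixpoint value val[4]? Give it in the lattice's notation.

101111

Worklist (8 pops):
  #1 pop 0: in=000011 → 111111 (was 111101); enqueue []
  #2 pop 1: in=000011 → 101101 (was 000000); enqueue []
  #3 pop 2: in=111111 → 100111 (was 000000); enqueue []
  #4 pop 3: in=000000 → 000111 (was 000011); enqueue [0,1,2]
  #5 pop 4: in=101101 → 101111 (was 101110); enqueue []
  #6 pop 0: in=000111 → 111111 (no change)
  #7 pop 1: in=000111 → 101101 (no change)
  #8 pop 2: in=111111 → 100111 (no change)

Fixpoint:
  val[0] = 111111
  val[1] = 101101
  val[2] = 100111
  val[3] = 000111
  val[4] = 101111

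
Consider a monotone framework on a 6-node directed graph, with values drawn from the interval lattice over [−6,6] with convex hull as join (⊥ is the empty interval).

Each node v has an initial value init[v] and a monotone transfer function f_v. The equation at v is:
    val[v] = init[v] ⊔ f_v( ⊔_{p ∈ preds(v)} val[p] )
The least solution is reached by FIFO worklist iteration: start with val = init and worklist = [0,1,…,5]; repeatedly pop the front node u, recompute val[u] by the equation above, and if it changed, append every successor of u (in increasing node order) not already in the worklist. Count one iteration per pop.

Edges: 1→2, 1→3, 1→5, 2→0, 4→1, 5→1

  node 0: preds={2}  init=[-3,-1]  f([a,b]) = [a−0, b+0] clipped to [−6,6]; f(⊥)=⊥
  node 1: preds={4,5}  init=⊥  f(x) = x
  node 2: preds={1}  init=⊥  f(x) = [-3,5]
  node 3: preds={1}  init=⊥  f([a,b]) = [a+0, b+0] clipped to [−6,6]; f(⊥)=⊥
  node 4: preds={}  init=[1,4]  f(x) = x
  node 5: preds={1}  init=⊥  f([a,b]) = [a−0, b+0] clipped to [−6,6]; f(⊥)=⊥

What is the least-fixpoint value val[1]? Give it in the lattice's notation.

[1,4]

Iteration log — 8 steps:
  step 1. node 0  ⊔preds=⊥  new=[-3,-1]  stable
  step 2. node 1  ⊔preds=[1,4]  new=[1,4]  old=⊥  +wl: 
  step 3. node 2  ⊔preds=[1,4]  new=[-3,5]  old=⊥  +wl: 0
  step 4. node 3  ⊔preds=[1,4]  new=[1,4]  old=⊥  +wl: 
  step 5. node 4  ⊔preds=⊥  new=[1,4]  stable
  step 6. node 5  ⊔preds=[1,4]  new=[1,4]  old=⊥  +wl: 1
  step 7. node 0  ⊔preds=[-3,5]  new=[-3,5]  old=[-3,-1]  +wl: 
  step 8. node 1  ⊔preds=[1,4]  new=[1,4]  stable

Least fixpoint reached:
  node 0: [-3,5]
  node 1: [1,4]
  node 2: [-3,5]
  node 3: [1,4]
  node 4: [1,4]
  node 5: [1,4]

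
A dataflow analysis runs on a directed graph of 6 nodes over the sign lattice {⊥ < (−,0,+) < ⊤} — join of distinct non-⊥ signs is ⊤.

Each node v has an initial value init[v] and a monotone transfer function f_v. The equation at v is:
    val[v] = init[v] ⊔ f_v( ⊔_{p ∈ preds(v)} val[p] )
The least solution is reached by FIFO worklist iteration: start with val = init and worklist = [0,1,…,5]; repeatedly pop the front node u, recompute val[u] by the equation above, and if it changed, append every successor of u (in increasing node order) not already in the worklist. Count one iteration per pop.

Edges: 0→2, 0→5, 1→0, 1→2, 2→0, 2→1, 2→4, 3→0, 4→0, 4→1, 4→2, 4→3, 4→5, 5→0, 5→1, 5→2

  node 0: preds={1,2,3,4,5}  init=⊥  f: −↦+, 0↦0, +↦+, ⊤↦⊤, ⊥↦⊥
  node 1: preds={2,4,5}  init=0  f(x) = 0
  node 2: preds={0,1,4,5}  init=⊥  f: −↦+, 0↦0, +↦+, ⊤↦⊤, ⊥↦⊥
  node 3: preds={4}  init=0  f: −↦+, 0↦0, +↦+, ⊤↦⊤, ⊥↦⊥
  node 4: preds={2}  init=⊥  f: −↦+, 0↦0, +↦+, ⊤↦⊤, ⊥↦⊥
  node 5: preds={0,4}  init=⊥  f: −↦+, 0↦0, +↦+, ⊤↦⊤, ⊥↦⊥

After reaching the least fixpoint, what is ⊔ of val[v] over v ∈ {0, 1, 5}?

0

Worklist (10 pops):
  #1 pop 0: in=0 → 0 (was ⊥); enqueue []
  #2 pop 1: in=⊥ → 0 (no change)
  #3 pop 2: in=0 → 0 (was ⊥); enqueue [0,1]
  #4 pop 3: in=⊥ → 0 (no change)
  #5 pop 4: in=0 → 0 (was ⊥); enqueue [2,3]
  #6 pop 5: in=0 → 0 (was ⊥); enqueue []
  #7 pop 0: in=0 → 0 (no change)
  #8 pop 1: in=0 → 0 (no change)
  #9 pop 2: in=0 → 0 (no change)
  #10 pop 3: in=0 → 0 (no change)

Fixpoint:
  val[0] = 0
  val[1] = 0
  val[2] = 0
  val[3] = 0
  val[4] = 0
  val[5] = 0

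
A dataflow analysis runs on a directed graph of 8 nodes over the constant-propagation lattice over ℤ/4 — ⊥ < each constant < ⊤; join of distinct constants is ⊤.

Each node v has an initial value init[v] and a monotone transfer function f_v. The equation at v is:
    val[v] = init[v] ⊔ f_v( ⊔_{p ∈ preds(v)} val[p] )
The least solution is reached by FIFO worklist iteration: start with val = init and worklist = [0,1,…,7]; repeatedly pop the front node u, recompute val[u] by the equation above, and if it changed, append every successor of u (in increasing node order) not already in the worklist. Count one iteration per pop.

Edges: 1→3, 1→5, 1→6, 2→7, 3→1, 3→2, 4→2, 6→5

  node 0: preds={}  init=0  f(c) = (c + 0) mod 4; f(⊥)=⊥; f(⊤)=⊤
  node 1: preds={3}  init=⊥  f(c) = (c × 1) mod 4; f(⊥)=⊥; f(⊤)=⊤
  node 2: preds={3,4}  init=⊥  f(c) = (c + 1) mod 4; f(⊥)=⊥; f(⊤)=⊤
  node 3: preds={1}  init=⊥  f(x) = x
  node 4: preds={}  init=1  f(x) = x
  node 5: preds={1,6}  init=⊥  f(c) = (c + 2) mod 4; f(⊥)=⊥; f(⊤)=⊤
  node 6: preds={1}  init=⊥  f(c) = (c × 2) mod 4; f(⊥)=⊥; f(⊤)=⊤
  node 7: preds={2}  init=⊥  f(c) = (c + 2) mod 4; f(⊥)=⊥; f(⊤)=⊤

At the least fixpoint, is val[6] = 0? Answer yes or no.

no

Trace (8 dequeues):
  [1] u=0 | in ⊥ | out 0 | ==
  [2] u=1 | in ⊥ | out ⊥ | ==
  [3] u=2 | in 1 | out 2 | prev ⊥ | push {}
  [4] u=3 | in ⊥ | out ⊥ | ==
  [5] u=4 | in ⊥ | out 1 | ==
  [6] u=5 | in ⊥ | out ⊥ | ==
  [7] u=6 | in ⊥ | out ⊥ | ==
  [8] u=7 | in 2 | out 0 | prev ⊥ | push {}

Converged values:
  [0] 0
  [1] ⊥
  [2] 2
  [3] ⊥
  [4] 1
  [5] ⊥
  [6] ⊥
  [7] 0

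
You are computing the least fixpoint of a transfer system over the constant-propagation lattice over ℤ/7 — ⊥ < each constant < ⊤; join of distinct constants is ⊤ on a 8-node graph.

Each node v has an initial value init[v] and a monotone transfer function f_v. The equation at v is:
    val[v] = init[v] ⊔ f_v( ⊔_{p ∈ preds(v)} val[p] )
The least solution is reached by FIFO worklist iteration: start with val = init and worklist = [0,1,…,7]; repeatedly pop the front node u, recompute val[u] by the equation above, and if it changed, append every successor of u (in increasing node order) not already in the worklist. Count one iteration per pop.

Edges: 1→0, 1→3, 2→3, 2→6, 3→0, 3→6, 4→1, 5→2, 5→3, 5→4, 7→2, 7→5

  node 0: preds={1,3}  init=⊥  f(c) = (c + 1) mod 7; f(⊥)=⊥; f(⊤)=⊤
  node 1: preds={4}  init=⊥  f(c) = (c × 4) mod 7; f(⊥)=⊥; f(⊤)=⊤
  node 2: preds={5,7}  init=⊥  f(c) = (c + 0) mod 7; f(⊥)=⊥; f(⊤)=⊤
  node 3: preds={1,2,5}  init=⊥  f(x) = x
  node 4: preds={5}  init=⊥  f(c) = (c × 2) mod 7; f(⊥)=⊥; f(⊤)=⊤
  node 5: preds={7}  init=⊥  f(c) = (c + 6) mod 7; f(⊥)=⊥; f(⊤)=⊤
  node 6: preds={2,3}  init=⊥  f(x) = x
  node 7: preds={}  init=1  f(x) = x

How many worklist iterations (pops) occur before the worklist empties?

Iteration log — 17 steps:
  step 1. node 0  ⊔preds=⊥  new=⊥  stable
  step 2. node 1  ⊔preds=⊥  new=⊥  stable
  step 3. node 2  ⊔preds=1  new=1  old=⊥  +wl: 
  step 4. node 3  ⊔preds=1  new=1  old=⊥  +wl: 0
  step 5. node 4  ⊔preds=⊥  new=⊥  stable
  step 6. node 5  ⊔preds=1  new=0  old=⊥  +wl: 2,3,4
  step 7. node 6  ⊔preds=1  new=1  old=⊥  +wl: 
  step 8. node 7  ⊔preds=⊥  new=1  stable
  step 9. node 0  ⊔preds=1  new=2  old=⊥  +wl: 
  step 10. node 2  ⊔preds=⊤  new=⊤  old=1  +wl: 6
  step 11. node 3  ⊔preds=⊤  new=⊤  old=1  +wl: 0
  step 12. node 4  ⊔preds=0  new=0  old=⊥  +wl: 1
  step 13. node 6  ⊔preds=⊤  new=⊤  old=1  +wl: 
  step 14. node 0  ⊔preds=⊤  new=⊤  old=2  +wl: 
  step 15. node 1  ⊔preds=0  new=0  old=⊥  +wl: 0,3
  step 16. node 0  ⊔preds=⊤  new=⊤  stable
  step 17. node 3  ⊔preds=⊤  new=⊤  stable

Least fixpoint reached:
  node 0: ⊤
  node 1: 0
  node 2: ⊤
  node 3: ⊤
  node 4: 0
  node 5: 0
  node 6: ⊤
  node 7: 1

17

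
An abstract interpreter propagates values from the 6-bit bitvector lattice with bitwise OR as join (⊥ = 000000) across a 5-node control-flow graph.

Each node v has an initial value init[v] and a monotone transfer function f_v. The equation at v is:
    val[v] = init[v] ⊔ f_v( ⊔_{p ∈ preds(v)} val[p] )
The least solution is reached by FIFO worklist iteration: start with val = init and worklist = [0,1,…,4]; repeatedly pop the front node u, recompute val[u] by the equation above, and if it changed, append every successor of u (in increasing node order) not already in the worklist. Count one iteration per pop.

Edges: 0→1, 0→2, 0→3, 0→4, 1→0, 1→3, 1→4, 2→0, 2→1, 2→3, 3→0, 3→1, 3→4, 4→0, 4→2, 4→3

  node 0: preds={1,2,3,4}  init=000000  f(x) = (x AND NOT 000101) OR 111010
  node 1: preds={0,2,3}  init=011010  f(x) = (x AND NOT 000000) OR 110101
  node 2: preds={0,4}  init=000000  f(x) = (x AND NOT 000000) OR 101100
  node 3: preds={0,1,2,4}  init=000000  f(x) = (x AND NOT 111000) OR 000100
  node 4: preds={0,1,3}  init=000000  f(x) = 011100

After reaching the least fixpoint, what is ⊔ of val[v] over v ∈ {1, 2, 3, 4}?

Trace (9 dequeues):
  [1] u=0 | in 011010 | out 111010 | prev 000000 | push {}
  [2] u=1 | in 111010 | out 111111 | prev 011010 | push {0}
  [3] u=2 | in 111010 | out 111110 | prev 000000 | push {1}
  [4] u=3 | in 111111 | out 000111 | prev 000000 | push {}
  [5] u=4 | in 111111 | out 011100 | prev 000000 | push {2,3}
  [6] u=0 | in 111111 | out 111010 | ==
  [7] u=1 | in 111111 | out 111111 | ==
  [8] u=2 | in 111110 | out 111110 | ==
  [9] u=3 | in 111111 | out 000111 | ==

Converged values:
  [0] 111010
  [1] 111111
  [2] 111110
  [3] 000111
  [4] 011100

111111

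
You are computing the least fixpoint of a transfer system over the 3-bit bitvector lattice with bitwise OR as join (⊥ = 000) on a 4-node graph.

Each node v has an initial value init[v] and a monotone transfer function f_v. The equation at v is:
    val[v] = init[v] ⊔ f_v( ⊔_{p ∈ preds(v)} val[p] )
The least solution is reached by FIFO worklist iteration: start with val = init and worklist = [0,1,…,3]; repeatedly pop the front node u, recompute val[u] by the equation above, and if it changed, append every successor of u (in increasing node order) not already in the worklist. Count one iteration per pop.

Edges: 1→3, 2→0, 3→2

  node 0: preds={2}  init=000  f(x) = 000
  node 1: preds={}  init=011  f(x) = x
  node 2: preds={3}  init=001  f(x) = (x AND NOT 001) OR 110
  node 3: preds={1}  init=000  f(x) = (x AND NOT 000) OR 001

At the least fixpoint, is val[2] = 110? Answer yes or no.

no

Worklist (6 pops):
  #1 pop 0: in=001 → 000 (no change)
  #2 pop 1: in=000 → 011 (no change)
  #3 pop 2: in=000 → 111 (was 001); enqueue [0]
  #4 pop 3: in=011 → 011 (was 000); enqueue [2]
  #5 pop 0: in=111 → 000 (no change)
  #6 pop 2: in=011 → 111 (no change)

Fixpoint:
  val[0] = 000
  val[1] = 011
  val[2] = 111
  val[3] = 011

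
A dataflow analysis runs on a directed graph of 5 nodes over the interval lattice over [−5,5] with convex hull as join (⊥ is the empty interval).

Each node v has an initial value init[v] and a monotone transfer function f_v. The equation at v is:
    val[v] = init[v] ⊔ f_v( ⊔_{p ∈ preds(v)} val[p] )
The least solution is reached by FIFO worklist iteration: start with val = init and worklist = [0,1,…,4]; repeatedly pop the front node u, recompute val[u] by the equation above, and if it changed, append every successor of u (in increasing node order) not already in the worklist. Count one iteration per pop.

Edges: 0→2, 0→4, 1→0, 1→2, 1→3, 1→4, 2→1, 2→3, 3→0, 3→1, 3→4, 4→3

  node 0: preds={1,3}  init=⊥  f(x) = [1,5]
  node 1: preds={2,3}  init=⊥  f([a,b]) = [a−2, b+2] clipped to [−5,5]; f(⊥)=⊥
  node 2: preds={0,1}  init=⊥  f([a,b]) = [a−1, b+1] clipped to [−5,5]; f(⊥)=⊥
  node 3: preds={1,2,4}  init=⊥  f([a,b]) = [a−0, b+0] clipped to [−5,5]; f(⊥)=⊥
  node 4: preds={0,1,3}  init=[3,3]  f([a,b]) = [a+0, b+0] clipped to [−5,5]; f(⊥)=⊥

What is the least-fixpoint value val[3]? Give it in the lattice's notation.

Worklist (18 pops):
  #1 pop 0: in=⊥ → [1,5] (was ⊥); enqueue []
  #2 pop 1: in=⊥ → ⊥ (no change)
  #3 pop 2: in=[1,5] → [0,5] (was ⊥); enqueue [1]
  #4 pop 3: in=[0,5] → [0,5] (was ⊥); enqueue [0]
  #5 pop 4: in=[0,5] → [0,5] (was [3,3]); enqueue [3]
  #6 pop 1: in=[0,5] → [-2,5] (was ⊥); enqueue [2,4]
  #7 pop 0: in=[-2,5] → [1,5] (no change)
  #8 pop 3: in=[-2,5] → [-2,5] (was [0,5]); enqueue [0,1]
  #9 pop 2: in=[-2,5] → [-3,5] (was [0,5]); enqueue [3]
  #10 pop 4: in=[-2,5] → [-2,5] (was [0,5]); enqueue []
  #11 pop 0: in=[-2,5] → [1,5] (no change)
  #12 pop 1: in=[-3,5] → [-5,5] (was [-2,5]); enqueue [0,2,4]
  #13 pop 3: in=[-5,5] → [-5,5] (was [-2,5]); enqueue [1]
  #14 pop 0: in=[-5,5] → [1,5] (no change)
  #15 pop 2: in=[-5,5] → [-5,5] (was [-3,5]); enqueue [3]
  #16 pop 4: in=[-5,5] → [-5,5] (was [-2,5]); enqueue []
  #17 pop 1: in=[-5,5] → [-5,5] (no change)
  #18 pop 3: in=[-5,5] → [-5,5] (no change)

Fixpoint:
  val[0] = [1,5]
  val[1] = [-5,5]
  val[2] = [-5,5]
  val[3] = [-5,5]
  val[4] = [-5,5]

[-5,5]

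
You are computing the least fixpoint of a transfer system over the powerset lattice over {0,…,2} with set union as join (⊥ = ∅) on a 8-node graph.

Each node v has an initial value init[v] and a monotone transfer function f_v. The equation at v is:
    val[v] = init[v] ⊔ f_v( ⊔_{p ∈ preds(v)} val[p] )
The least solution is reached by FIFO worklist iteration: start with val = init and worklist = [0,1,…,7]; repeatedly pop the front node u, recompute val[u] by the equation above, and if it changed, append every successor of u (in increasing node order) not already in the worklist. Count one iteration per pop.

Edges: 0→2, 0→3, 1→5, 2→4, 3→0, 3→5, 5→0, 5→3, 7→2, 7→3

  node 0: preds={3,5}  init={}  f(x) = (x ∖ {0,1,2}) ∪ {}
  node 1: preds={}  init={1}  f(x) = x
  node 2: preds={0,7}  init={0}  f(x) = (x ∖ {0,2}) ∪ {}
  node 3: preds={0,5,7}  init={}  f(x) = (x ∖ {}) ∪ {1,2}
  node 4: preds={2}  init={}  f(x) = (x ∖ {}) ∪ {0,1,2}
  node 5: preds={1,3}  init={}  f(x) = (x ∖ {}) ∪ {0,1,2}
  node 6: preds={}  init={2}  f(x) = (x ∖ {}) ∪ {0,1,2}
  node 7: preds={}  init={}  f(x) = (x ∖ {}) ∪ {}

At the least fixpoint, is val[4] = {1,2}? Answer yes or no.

Worklist (12 pops):
  #1 pop 0: in={} → {} (no change)
  #2 pop 1: in={} → {1} (no change)
  #3 pop 2: in={} → {0} (no change)
  #4 pop 3: in={} → {1,2} (was {}); enqueue [0]
  #5 pop 4: in={0} → {0,1,2} (was {}); enqueue []
  #6 pop 5: in={1,2} → {0,1,2} (was {}); enqueue [3]
  #7 pop 6: in={} → {0,1,2} (was {2}); enqueue []
  #8 pop 7: in={} → {} (no change)
  #9 pop 0: in={0,1,2} → {} (no change)
  #10 pop 3: in={0,1,2} → {0,1,2} (was {1,2}); enqueue [0,5]
  #11 pop 0: in={0,1,2} → {} (no change)
  #12 pop 5: in={0,1,2} → {0,1,2} (no change)

Fixpoint:
  val[0] = {}
  val[1] = {1}
  val[2] = {0}
  val[3] = {0,1,2}
  val[4] = {0,1,2}
  val[5] = {0,1,2}
  val[6] = {0,1,2}
  val[7] = {}

no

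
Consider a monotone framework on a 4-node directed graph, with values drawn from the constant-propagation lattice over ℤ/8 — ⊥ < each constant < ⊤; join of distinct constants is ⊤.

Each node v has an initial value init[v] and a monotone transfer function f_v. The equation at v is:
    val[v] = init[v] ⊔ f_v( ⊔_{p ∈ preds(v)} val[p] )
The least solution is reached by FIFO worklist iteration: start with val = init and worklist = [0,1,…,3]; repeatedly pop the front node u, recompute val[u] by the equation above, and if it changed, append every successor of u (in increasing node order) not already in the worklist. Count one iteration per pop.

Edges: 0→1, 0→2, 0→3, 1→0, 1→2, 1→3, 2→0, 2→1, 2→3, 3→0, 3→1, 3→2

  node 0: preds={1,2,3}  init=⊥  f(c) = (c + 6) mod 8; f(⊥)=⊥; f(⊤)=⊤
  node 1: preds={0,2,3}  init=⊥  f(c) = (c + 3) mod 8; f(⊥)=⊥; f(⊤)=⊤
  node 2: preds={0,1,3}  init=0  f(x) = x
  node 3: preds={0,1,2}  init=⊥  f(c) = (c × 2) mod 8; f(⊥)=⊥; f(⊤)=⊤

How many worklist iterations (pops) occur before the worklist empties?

8

Trace (8 dequeues):
  [1] u=0 | in 0 | out 6 | prev ⊥ | push {}
  [2] u=1 | in ⊤ | out ⊤ | prev ⊥ | push {0}
  [3] u=2 | in ⊤ | out ⊤ | prev 0 | push {1}
  [4] u=3 | in ⊤ | out ⊤ | prev ⊥ | push {2}
  [5] u=0 | in ⊤ | out ⊤ | prev 6 | push {3}
  [6] u=1 | in ⊤ | out ⊤ | ==
  [7] u=2 | in ⊤ | out ⊤ | ==
  [8] u=3 | in ⊤ | out ⊤ | ==

Converged values:
  [0] ⊤
  [1] ⊤
  [2] ⊤
  [3] ⊤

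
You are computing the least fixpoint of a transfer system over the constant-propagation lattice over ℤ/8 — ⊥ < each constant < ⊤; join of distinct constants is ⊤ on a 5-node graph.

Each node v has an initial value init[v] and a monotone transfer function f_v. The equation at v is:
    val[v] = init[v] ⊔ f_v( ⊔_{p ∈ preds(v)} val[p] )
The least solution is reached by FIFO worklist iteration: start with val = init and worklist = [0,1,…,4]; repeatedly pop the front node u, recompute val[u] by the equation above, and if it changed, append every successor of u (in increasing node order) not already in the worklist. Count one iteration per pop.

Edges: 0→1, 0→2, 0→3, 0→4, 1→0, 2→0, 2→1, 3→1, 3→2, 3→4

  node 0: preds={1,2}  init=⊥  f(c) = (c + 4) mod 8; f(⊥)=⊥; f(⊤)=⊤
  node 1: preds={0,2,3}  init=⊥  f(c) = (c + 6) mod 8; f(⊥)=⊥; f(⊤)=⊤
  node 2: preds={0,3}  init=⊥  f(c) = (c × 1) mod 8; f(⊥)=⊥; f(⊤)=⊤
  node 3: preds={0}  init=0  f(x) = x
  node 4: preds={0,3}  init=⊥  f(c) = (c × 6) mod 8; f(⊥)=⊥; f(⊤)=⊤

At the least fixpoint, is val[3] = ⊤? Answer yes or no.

Trace (13 dequeues):
  [1] u=0 | in ⊥ | out ⊥ | ==
  [2] u=1 | in 0 | out 6 | prev ⊥ | push {0}
  [3] u=2 | in 0 | out 0 | prev ⊥ | push {1}
  [4] u=3 | in ⊥ | out 0 | ==
  [5] u=4 | in 0 | out 0 | prev ⊥ | push {}
  [6] u=0 | in ⊤ | out ⊤ | prev ⊥ | push {2,3,4}
  [7] u=1 | in ⊤ | out ⊤ | prev 6 | push {0}
  [8] u=2 | in ⊤ | out ⊤ | prev 0 | push {1}
  [9] u=3 | in ⊤ | out ⊤ | prev 0 | push {2}
  [10] u=4 | in ⊤ | out ⊤ | prev 0 | push {}
  [11] u=0 | in ⊤ | out ⊤ | ==
  [12] u=1 | in ⊤ | out ⊤ | ==
  [13] u=2 | in ⊤ | out ⊤ | ==

Converged values:
  [0] ⊤
  [1] ⊤
  [2] ⊤
  [3] ⊤
  [4] ⊤

yes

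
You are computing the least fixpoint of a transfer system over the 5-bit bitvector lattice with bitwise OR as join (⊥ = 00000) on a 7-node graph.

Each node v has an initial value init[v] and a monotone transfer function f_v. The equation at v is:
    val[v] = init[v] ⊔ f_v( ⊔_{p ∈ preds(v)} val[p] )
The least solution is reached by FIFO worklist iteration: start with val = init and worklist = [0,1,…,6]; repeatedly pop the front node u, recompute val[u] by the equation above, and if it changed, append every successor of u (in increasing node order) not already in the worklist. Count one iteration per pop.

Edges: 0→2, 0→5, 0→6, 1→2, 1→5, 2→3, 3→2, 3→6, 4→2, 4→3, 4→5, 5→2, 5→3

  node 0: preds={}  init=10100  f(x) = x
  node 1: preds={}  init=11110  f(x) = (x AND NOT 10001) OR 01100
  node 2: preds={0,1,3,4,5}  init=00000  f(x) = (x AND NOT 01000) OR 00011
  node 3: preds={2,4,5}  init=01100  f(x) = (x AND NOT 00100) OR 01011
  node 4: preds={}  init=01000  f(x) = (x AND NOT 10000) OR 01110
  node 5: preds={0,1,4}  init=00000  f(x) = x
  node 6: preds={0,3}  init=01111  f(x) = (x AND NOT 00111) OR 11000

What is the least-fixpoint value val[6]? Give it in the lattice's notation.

11111

Iteration log — 9 steps:
  step 1. node 0  ⊔preds=00000  new=10100  stable
  step 2. node 1  ⊔preds=00000  new=11110  stable
  step 3. node 2  ⊔preds=11110  new=10111  old=00000  +wl: 
  step 4. node 3  ⊔preds=11111  new=11111  old=01100  +wl: 2
  step 5. node 4  ⊔preds=00000  new=01110  old=01000  +wl: 3
  step 6. node 5  ⊔preds=11110  new=11110  old=00000  +wl: 
  step 7. node 6  ⊔preds=11111  new=11111  old=01111  +wl: 
  step 8. node 2  ⊔preds=11111  new=10111  stable
  step 9. node 3  ⊔preds=11111  new=11111  stable

Least fixpoint reached:
  node 0: 10100
  node 1: 11110
  node 2: 10111
  node 3: 11111
  node 4: 01110
  node 5: 11110
  node 6: 11111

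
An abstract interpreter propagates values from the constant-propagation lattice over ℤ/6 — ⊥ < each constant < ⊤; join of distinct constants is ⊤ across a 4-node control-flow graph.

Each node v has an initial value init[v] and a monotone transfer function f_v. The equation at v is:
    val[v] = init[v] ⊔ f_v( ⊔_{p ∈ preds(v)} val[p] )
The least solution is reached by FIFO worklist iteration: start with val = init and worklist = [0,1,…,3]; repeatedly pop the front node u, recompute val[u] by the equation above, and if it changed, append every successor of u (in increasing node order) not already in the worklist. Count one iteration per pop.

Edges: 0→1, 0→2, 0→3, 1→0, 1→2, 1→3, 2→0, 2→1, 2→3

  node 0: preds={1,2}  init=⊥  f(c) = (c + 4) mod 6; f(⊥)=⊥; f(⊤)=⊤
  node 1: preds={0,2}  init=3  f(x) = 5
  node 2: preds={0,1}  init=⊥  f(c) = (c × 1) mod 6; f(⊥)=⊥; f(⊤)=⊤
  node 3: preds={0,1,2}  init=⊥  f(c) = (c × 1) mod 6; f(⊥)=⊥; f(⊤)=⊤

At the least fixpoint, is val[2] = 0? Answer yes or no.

no

Worklist (8 pops):
  #1 pop 0: in=3 → 1 (was ⊥); enqueue []
  #2 pop 1: in=1 → ⊤ (was 3); enqueue [0]
  #3 pop 2: in=⊤ → ⊤ (was ⊥); enqueue [1]
  #4 pop 3: in=⊤ → ⊤ (was ⊥); enqueue []
  #5 pop 0: in=⊤ → ⊤ (was 1); enqueue [2,3]
  #6 pop 1: in=⊤ → ⊤ (no change)
  #7 pop 2: in=⊤ → ⊤ (no change)
  #8 pop 3: in=⊤ → ⊤ (no change)

Fixpoint:
  val[0] = ⊤
  val[1] = ⊤
  val[2] = ⊤
  val[3] = ⊤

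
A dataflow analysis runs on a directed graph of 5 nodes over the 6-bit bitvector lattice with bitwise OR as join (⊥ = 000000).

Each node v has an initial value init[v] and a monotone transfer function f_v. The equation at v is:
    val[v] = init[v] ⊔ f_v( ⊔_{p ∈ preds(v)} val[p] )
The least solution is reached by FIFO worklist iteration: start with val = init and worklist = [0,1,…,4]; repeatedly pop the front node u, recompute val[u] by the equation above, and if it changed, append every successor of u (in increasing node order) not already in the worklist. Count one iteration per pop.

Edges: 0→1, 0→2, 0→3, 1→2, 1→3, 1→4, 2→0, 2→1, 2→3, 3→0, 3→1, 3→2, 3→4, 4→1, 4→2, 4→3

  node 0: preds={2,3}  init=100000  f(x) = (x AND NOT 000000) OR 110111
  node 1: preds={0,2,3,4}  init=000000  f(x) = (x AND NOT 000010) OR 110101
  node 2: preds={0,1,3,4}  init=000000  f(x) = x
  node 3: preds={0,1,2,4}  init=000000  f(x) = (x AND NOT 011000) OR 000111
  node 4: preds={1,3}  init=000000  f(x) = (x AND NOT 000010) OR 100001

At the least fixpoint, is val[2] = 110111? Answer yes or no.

yes

Iteration log — 9 steps:
  step 1. node 0  ⊔preds=000000  new=110111  old=100000  +wl: 
  step 2. node 1  ⊔preds=110111  new=110101  old=000000  +wl: 
  step 3. node 2  ⊔preds=110111  new=110111  old=000000  +wl: 0,1
  step 4. node 3  ⊔preds=110111  new=100111  old=000000  +wl: 2
  step 5. node 4  ⊔preds=110111  new=110101  old=000000  +wl: 3
  step 6. node 0  ⊔preds=110111  new=110111  stable
  step 7. node 1  ⊔preds=110111  new=110101  stable
  step 8. node 2  ⊔preds=110111  new=110111  stable
  step 9. node 3  ⊔preds=110111  new=100111  stable

Least fixpoint reached:
  node 0: 110111
  node 1: 110101
  node 2: 110111
  node 3: 100111
  node 4: 110101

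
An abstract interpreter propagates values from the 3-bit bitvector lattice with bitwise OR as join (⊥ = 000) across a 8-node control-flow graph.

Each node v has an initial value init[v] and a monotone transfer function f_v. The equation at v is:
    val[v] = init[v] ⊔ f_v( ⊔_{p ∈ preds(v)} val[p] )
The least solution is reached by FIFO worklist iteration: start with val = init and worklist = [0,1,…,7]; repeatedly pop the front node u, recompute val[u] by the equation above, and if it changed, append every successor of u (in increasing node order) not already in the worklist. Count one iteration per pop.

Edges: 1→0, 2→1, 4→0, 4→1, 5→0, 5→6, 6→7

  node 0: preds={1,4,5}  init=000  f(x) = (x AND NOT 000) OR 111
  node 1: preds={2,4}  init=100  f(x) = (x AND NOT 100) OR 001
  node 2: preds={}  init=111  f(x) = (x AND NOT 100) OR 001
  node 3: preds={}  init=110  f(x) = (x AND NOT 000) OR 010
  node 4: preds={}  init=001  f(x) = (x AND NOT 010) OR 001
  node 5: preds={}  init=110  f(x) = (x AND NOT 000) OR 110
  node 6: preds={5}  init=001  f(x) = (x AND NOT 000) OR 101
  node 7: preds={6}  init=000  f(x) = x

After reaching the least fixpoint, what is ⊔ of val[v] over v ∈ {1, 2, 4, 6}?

111

Iteration log — 9 steps:
  step 1. node 0  ⊔preds=111  new=111  old=000  +wl: 
  step 2. node 1  ⊔preds=111  new=111  old=100  +wl: 0
  step 3. node 2  ⊔preds=000  new=111  stable
  step 4. node 3  ⊔preds=000  new=110  stable
  step 5. node 4  ⊔preds=000  new=001  stable
  step 6. node 5  ⊔preds=000  new=110  stable
  step 7. node 6  ⊔preds=110  new=111  old=001  +wl: 
  step 8. node 7  ⊔preds=111  new=111  old=000  +wl: 
  step 9. node 0  ⊔preds=111  new=111  stable

Least fixpoint reached:
  node 0: 111
  node 1: 111
  node 2: 111
  node 3: 110
  node 4: 001
  node 5: 110
  node 6: 111
  node 7: 111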